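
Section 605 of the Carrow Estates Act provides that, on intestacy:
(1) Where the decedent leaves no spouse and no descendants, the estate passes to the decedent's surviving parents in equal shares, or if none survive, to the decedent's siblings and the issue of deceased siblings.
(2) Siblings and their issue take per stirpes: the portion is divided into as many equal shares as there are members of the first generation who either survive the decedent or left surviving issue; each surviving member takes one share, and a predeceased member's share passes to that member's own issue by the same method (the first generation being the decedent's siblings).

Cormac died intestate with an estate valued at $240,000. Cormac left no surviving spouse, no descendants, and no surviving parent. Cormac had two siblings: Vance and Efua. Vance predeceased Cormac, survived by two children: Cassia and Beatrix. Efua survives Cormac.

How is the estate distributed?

The entire $240,000 passes to the siblings and their issue.
That amount ($240,000) is divided into 2 shares of $120,000: Efua takes $120,000; Vance's $120,000 share passes to Vance's issue.
Vance's share ($120,000) is divided into 2 shares of $60,000: Cassia and Beatrix each take $60,000.

Cassia: $60,000; Beatrix: $60,000; Efua: $120,000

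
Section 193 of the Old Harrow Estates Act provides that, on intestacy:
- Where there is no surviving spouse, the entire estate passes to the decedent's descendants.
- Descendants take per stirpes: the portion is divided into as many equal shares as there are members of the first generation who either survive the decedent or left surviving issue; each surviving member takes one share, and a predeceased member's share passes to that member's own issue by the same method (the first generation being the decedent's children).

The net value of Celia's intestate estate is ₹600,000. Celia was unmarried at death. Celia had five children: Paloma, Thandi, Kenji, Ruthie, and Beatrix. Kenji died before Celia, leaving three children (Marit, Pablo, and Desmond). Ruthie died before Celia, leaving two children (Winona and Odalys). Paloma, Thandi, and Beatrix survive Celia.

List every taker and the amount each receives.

The entire ₹600,000 passes to the descendants.
That amount (₹600,000) is divided into 5 shares of ₹120,000: Paloma, Thandi, and Beatrix each take ₹120,000; Kenji's ₹120,000 share passes to Kenji's issue; Ruthie's ₹120,000 share passes to Ruthie's issue.
Kenji's share (₹120,000) is divided into 3 shares of ₹40,000: Marit, Pablo, and Desmond each take ₹40,000.
Ruthie's share (₹120,000) is divided into 2 shares of ₹60,000: Winona and Odalys each take ₹60,000.

Paloma: ₹120,000; Thandi: ₹120,000; Marit: ₹40,000; Pablo: ₹40,000; Desmond: ₹40,000; Winona: ₹60,000; Odalys: ₹60,000; Beatrix: ₹120,000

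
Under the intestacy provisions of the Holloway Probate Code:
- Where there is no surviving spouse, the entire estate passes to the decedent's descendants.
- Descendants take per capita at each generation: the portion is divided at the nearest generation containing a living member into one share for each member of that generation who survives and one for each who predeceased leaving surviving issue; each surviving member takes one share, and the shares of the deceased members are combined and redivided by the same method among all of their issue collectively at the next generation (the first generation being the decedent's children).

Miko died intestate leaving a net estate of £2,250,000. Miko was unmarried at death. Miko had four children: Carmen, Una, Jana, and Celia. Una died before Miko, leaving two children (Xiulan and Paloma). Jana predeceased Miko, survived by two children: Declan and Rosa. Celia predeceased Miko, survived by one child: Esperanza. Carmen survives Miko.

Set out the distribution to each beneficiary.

The entire £2,250,000 passes to the descendants.
That amount (£2,250,000) is divided at the children's generation into 4 shares of £562,500. Carmen takes £562,500. The 3 shares of the deceased (Una, Jana, and Celia) are combined into a pool of £1,687,500.
That pool (£1,687,500) is divided at the grandchildren's generation equally among Xiulan, Paloma, Declan, Rosa, and Esperanza: £337,500 each.

Carmen: £562,500; Xiulan: £337,500; Paloma: £337,500; Declan: £337,500; Rosa: £337,500; Esperanza: £337,500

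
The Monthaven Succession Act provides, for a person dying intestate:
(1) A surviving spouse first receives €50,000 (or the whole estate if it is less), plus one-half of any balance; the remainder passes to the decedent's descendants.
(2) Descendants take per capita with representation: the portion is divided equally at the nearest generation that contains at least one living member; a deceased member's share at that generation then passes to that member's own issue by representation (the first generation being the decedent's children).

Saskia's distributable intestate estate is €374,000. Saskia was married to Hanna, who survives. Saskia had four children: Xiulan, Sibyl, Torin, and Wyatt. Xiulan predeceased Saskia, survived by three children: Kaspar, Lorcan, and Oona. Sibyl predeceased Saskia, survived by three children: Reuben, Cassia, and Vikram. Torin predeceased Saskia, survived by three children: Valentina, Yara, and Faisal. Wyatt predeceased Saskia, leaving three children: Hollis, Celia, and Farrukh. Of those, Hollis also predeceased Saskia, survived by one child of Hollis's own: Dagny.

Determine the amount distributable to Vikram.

Hanna first takes €50,000, leaving a balance of €324,000. Hanna then takes one-half of the balance (€162,000), for a total of €212,000. The remaining €162,000 passes to the descendants.
No child survives, so the initial division is made at the grandchildren's generation.
The descendants' portion (€162,000) is divided into 12 shares of €13,500: Kaspar, Lorcan, Oona, Reuben, Cassia, Vikram, Valentina, Yara, Faisal, Celia, and Farrukh each take €13,500; Hollis's €13,500 share passes to Hollis's issue.
Hollis's share (€13,500) passes entirely to Dagny.

Vikram receives €13,500.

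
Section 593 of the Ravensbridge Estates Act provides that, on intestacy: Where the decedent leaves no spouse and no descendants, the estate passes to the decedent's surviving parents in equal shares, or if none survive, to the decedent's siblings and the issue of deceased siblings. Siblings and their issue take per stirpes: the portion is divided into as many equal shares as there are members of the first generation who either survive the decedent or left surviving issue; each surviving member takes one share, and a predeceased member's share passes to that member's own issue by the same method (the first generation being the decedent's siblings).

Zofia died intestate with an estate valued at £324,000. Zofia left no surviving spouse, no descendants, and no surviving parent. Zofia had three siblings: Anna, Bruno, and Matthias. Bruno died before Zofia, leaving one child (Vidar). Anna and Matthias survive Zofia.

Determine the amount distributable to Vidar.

Vidar receives £108,000.

The entire £324,000 passes to the siblings and their issue.
That amount (£324,000) is divided into 3 shares of £108,000: Anna and Matthias each take £108,000; Bruno's £108,000 share passes to Bruno's issue.
Bruno's share (£108,000) passes entirely to Vidar.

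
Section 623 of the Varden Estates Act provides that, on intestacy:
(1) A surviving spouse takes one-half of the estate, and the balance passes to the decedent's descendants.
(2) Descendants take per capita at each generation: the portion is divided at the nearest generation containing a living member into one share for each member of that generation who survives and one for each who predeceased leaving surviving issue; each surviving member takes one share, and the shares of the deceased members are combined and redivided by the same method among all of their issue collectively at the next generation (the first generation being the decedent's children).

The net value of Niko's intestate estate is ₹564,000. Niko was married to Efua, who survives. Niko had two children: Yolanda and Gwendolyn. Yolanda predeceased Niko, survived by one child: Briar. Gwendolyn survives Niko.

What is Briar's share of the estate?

Efua takes one-half of ₹564,000 = ₹282,000. The remaining ₹282,000 passes to the descendants.
The descendants' portion (₹282,000) is divided at the children's generation into 2 shares of ₹141,000. Gwendolyn takes ₹141,000. The remaining share for the deceased Yolanda (₹141,000) is carried to the next generation.
That pool (₹141,000) passes entirely to Briar, the sole taker at the grandchildren's generation.

Briar receives ₹141,000.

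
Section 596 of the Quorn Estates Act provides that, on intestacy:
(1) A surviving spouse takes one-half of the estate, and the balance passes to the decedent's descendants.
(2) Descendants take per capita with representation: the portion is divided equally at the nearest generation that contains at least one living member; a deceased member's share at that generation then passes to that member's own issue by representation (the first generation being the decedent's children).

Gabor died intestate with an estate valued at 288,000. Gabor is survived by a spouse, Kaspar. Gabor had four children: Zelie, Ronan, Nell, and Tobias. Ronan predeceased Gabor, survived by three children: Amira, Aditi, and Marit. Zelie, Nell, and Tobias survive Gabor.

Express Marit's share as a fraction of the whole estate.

Kaspar takes one-half of 288,000 = 144,000. The remaining 144,000 passes to the descendants.
The descendants' portion (144,000) is divided into 4 shares of 36,000: Zelie, Nell, and Tobias each take 36,000; Ronan's 36,000 share passes to Ronan's issue.
Ronan's share (36,000) is divided into 3 shares of 12,000: Amira, Aditi, and Marit each take 12,000.

Marit receives 1/24 of the estate.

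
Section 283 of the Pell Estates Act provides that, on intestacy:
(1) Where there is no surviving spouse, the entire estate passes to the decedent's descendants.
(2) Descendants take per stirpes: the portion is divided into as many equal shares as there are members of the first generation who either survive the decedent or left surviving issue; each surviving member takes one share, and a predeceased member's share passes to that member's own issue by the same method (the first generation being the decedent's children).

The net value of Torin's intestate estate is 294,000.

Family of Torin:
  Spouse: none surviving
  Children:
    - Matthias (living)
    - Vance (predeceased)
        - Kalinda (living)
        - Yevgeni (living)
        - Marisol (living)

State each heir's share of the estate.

Matthias: 147,000; Kalinda: 49,000; Yevgeni: 49,000; Marisol: 49,000

The entire 294,000 passes to the descendants.
That amount (294,000) is divided into 2 shares of 147,000: Matthias takes 147,000; Vance's 147,000 share passes to Vance's issue.
Vance's share (147,000) is divided into 3 shares of 49,000: Kalinda, Yevgeni, and Marisol each take 49,000.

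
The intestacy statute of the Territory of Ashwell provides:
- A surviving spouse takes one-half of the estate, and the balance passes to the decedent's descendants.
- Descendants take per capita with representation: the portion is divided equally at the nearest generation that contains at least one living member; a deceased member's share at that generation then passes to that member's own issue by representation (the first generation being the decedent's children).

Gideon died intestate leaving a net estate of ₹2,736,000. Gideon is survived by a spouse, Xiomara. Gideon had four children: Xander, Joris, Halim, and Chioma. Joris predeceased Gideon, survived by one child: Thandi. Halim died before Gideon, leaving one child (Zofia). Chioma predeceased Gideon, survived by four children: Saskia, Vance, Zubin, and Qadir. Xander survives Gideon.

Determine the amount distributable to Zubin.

Zubin receives ₹85,500.

Xiomara takes one-half of ₹2,736,000 = ₹1,368,000. The remaining ₹1,368,000 passes to the descendants.
The descendants' portion (₹1,368,000) is divided into 4 shares of ₹342,000: Xander takes ₹342,000; Joris's ₹342,000 share passes to Joris's issue; Halim's ₹342,000 share passes to Halim's issue; Chioma's ₹342,000 share passes to Chioma's issue.
Joris's share (₹342,000) passes entirely to Thandi.
Halim's share (₹342,000) passes entirely to Zofia.
Chioma's share (₹342,000) is divided into 4 shares of ₹85,500: Saskia, Vance, Zubin, and Qadir each take ₹85,500.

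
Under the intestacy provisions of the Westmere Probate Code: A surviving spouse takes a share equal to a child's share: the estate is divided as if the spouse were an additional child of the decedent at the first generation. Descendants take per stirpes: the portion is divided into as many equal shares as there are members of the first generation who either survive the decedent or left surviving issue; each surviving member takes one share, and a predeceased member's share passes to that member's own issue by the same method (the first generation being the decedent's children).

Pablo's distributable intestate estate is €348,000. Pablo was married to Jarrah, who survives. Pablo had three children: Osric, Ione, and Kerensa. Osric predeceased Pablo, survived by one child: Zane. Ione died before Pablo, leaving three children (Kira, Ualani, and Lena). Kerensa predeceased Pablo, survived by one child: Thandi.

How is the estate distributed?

The spouse counts as an additional share at the children's level, so there are 4 primary shares of €87,000. Jarrah takes one such share (€87,000).
The children's combined portion (€261,000) is divided into 3 shares of €87,000: Osric's €87,000 share passes to Osric's issue; Ione's €87,000 share passes to Ione's issue; Kerensa's €87,000 share passes to Kerensa's issue.
Osric's share (€87,000) passes entirely to Zane.
Ione's share (€87,000) is divided into 3 shares of €29,000: Kira, Ualani, and Lena each take €29,000.
Kerensa's share (€87,000) passes entirely to Thandi.

Jarrah: €87,000; Zane: €87,000; Kira: €29,000; Ualani: €29,000; Lena: €29,000; Thandi: €87,000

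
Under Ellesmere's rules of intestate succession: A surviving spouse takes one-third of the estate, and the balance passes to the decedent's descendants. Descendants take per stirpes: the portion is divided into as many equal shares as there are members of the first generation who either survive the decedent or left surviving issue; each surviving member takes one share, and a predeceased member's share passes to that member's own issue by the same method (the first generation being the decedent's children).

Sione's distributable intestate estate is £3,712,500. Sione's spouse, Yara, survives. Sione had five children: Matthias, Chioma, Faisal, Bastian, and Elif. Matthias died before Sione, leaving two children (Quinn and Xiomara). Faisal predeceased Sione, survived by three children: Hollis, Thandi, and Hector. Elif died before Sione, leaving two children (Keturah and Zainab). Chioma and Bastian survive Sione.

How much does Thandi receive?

Yara takes one-third of £3,712,500 = £1,237,500. The remaining £2,475,000 passes to the descendants.
The descendants' portion (£2,475,000) is divided into 5 shares of £495,000: Chioma and Bastian each take £495,000; Matthias's £495,000 share passes to Matthias's issue; Faisal's £495,000 share passes to Faisal's issue; Elif's £495,000 share passes to Elif's issue.
Matthias's share (£495,000) is divided into 2 shares of £247,500: Quinn and Xiomara each take £247,500.
Faisal's share (£495,000) is divided into 3 shares of £165,000: Hollis, Thandi, and Hector each take £165,000.
Elif's share (£495,000) is divided into 2 shares of £247,500: Keturah and Zainab each take £247,500.

Thandi receives £165,000.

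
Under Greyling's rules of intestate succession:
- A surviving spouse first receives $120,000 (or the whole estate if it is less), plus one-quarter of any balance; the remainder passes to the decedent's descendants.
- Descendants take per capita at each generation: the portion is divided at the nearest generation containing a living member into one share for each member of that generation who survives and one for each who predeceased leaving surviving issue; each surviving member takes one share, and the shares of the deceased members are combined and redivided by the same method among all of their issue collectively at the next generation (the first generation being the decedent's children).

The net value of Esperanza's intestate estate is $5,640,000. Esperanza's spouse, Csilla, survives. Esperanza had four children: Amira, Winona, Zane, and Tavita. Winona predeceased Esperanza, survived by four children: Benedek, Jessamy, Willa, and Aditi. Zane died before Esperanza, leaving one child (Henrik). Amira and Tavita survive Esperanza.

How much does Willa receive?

Willa receives $414,000.

Csilla first takes $120,000, leaving a balance of $5,520,000. Csilla then takes one-quarter of the balance ($1,380,000), for a total of $1,500,000. The remaining $4,140,000 passes to the descendants.
The descendants' portion ($4,140,000) is divided at the children's generation into 4 shares of $1,035,000. Amira and Tavita each take $1,035,000. The 2 shares of the deceased (Winona and Zane) are combined into a pool of $2,070,000.
That pool ($2,070,000) is divided at the grandchildren's generation equally among Benedek, Jessamy, Willa, Aditi, and Henrik: $414,000 each.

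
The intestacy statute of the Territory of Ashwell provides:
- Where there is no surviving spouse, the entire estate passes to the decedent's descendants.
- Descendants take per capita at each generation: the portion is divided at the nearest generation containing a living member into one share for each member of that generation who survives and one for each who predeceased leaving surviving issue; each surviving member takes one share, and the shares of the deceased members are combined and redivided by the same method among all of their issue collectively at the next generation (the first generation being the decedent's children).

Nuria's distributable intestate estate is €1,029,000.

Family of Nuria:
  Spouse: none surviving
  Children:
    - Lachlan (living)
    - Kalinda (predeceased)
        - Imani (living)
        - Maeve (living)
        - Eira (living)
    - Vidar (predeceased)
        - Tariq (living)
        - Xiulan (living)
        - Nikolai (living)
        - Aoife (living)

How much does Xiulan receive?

Xiulan receives €98,000.

The entire €1,029,000 passes to the descendants.
That amount (€1,029,000) is divided at the children's generation into 3 shares of €343,000. Lachlan takes €343,000. The 2 shares of the deceased (Kalinda and Vidar) are combined into a pool of €686,000.
That pool (€686,000) is divided at the grandchildren's generation equally among Imani, Maeve, Eira, Tariq, Xiulan, Nikolai, and Aoife: €98,000 each.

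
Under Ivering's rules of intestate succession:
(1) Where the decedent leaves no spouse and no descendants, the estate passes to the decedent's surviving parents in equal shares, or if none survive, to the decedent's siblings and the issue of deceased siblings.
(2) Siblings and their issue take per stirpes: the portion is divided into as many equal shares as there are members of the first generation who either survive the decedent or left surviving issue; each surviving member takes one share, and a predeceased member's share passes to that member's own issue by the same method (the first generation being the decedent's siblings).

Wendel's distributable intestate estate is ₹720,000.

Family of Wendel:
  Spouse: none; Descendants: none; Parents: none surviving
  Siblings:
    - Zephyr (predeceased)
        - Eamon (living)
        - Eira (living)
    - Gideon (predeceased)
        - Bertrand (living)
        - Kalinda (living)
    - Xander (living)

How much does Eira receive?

The entire ₹720,000 passes to the siblings and their issue.
That amount (₹720,000) is divided into 3 shares of ₹240,000: Xander takes ₹240,000; Zephyr's ₹240,000 share passes to Zephyr's issue; Gideon's ₹240,000 share passes to Gideon's issue.
Zephyr's share (₹240,000) is divided into 2 shares of ₹120,000: Eamon and Eira each take ₹120,000.
Gideon's share (₹240,000) is divided into 2 shares of ₹120,000: Bertrand and Kalinda each take ₹120,000.

Eira receives ₹120,000.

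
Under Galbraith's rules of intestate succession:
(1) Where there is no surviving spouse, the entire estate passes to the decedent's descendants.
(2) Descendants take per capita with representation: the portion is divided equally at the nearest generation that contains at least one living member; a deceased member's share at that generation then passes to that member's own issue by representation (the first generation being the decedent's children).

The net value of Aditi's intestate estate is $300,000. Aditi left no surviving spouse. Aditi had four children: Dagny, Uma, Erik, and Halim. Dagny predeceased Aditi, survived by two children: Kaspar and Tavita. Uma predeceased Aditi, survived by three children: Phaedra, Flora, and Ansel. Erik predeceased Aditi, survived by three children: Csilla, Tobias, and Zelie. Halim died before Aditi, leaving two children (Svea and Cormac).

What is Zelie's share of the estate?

Zelie receives $30,000.

The entire $300,000 passes to the descendants.
No child survives, so the initial division is made at the grandchildren's generation.
That amount ($300,000) is divided into 10 shares of $30,000: Kaspar, Tavita, Phaedra, Flora, Ansel, Csilla, Tobias, Zelie, Svea, and Cormac each take $30,000.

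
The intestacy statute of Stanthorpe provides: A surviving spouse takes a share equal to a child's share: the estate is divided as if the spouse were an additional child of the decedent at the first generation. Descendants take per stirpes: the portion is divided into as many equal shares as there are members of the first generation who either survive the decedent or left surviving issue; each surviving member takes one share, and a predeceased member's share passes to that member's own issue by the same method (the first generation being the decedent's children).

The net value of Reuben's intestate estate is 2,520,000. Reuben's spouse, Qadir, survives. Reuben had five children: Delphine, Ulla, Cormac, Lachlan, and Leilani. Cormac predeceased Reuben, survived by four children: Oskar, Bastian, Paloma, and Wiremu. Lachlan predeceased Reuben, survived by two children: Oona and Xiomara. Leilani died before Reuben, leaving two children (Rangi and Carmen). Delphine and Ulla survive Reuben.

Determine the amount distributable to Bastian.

The spouse counts as an additional share at the children's level, so there are 6 primary shares of 420,000. Qadir takes one such share (420,000).
The children's combined portion (2,100,000) is divided into 5 shares of 420,000: Delphine and Ulla each take 420,000; Cormac's 420,000 share passes to Cormac's issue; Lachlan's 420,000 share passes to Lachlan's issue; Leilani's 420,000 share passes to Leilani's issue.
Cormac's share (420,000) is divided into 4 shares of 105,000: Oskar, Bastian, Paloma, and Wiremu each take 105,000.
Lachlan's share (420,000) is divided into 2 shares of 210,000: Oona and Xiomara each take 210,000.
Leilani's share (420,000) is divided into 2 shares of 210,000: Rangi and Carmen each take 210,000.

Bastian receives 105,000.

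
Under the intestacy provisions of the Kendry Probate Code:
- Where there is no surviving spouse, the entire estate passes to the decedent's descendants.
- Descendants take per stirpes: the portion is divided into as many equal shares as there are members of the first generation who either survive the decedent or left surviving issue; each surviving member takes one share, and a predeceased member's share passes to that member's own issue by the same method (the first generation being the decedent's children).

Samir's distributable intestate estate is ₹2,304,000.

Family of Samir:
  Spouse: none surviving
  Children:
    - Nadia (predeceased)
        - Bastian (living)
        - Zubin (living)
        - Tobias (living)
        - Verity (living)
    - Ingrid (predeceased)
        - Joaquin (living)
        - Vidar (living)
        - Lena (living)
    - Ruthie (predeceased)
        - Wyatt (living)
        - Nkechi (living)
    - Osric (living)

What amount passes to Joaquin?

Joaquin receives ₹192,000.

The entire ₹2,304,000 passes to the descendants.
That amount (₹2,304,000) is divided into 4 shares of ₹576,000: Osric takes ₹576,000; Nadia's ₹576,000 share passes to Nadia's issue; Ingrid's ₹576,000 share passes to Ingrid's issue; Ruthie's ₹576,000 share passes to Ruthie's issue.
Nadia's share (₹576,000) is divided into 4 shares of ₹144,000: Bastian, Zubin, Tobias, and Verity each take ₹144,000.
Ingrid's share (₹576,000) is divided into 3 shares of ₹192,000: Joaquin, Vidar, and Lena each take ₹192,000.
Ruthie's share (₹576,000) is divided into 2 shares of ₹288,000: Wyatt and Nkechi each take ₹288,000.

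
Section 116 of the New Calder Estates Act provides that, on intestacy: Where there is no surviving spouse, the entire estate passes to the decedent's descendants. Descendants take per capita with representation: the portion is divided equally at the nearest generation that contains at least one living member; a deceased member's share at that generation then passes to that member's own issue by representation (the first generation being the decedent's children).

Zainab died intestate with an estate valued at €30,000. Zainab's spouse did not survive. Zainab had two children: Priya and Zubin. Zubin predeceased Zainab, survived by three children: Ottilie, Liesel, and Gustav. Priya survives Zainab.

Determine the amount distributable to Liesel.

Liesel receives €5,000.

The entire €30,000 passes to the descendants.
That amount (€30,000) is divided into 2 shares of €15,000: Priya takes €15,000; Zubin's €15,000 share passes to Zubin's issue.
Zubin's share (€15,000) is divided into 3 shares of €5,000: Ottilie, Liesel, and Gustav each take €5,000.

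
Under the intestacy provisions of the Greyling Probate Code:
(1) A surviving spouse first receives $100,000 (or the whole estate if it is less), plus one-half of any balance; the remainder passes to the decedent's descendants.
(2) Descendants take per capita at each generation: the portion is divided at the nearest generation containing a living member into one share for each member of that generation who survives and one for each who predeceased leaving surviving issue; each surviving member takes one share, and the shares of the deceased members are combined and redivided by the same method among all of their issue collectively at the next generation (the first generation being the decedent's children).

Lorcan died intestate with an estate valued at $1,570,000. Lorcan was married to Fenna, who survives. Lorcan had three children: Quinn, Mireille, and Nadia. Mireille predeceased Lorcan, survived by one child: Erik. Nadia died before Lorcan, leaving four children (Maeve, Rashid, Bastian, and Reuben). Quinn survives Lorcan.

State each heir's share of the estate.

Fenna first takes $100,000, leaving a balance of $1,470,000. Fenna then takes one-half of the balance ($735,000), for a total of $835,000. The remaining $735,000 passes to the descendants.
The descendants' portion ($735,000) is divided at the children's generation into 3 shares of $245,000. Quinn takes $245,000. The 2 shares of the deceased (Mireille and Nadia) are combined into a pool of $490,000.
That pool ($490,000) is divided at the grandchildren's generation equally among Erik, Maeve, Rashid, Bastian, and Reuben: $98,000 each.

Fenna: $835,000; Quinn: $245,000; Erik: $98,000; Maeve: $98,000; Rashid: $98,000; Bastian: $98,000; Reuben: $98,000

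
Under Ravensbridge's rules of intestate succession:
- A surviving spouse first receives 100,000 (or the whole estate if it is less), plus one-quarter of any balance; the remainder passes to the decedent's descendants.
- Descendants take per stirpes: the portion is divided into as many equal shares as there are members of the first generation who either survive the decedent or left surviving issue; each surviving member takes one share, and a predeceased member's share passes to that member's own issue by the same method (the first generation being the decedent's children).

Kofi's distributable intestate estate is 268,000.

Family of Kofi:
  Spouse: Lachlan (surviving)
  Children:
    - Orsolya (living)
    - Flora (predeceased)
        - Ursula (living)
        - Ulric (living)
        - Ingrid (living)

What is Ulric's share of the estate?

Ulric receives 21,000.

Lachlan first takes 100,000, leaving a balance of 168,000. Lachlan then takes one-quarter of the balance (42,000), for a total of 142,000. The remaining 126,000 passes to the descendants.
The descendants' portion (126,000) is divided into 2 shares of 63,000: Orsolya takes 63,000; Flora's 63,000 share passes to Flora's issue.
Flora's share (63,000) is divided into 3 shares of 21,000: Ursula, Ulric, and Ingrid each take 21,000.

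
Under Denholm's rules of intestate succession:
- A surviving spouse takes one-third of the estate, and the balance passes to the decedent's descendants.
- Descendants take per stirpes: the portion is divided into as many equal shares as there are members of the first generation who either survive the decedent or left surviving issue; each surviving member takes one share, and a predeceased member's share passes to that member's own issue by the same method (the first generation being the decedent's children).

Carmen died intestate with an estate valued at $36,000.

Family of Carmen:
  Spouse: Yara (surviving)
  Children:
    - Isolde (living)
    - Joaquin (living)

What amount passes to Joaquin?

Yara takes one-third of $36,000 = $12,000. The remaining $24,000 passes to the descendants.
The descendants' portion ($24,000) is divided into 2 shares of $12,000: Isolde and Joaquin each take $12,000.

Joaquin receives $12,000.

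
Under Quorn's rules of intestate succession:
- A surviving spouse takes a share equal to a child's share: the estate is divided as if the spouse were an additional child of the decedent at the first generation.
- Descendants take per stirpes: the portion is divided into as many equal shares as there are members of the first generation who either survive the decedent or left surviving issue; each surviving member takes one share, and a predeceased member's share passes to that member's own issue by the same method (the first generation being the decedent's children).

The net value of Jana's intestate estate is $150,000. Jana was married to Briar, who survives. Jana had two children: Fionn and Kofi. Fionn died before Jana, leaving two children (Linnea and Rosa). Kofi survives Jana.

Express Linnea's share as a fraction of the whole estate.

Linnea receives 1/6 of the estate.

The spouse counts as an additional share at the children's level, so there are 3 primary shares of $50,000. Briar takes one such share ($50,000).
The children's combined portion ($100,000) is divided into 2 shares of $50,000: Kofi takes $50,000; Fionn's $50,000 share passes to Fionn's issue.
Fionn's share ($50,000) is divided into 2 shares of $25,000: Linnea and Rosa each take $25,000.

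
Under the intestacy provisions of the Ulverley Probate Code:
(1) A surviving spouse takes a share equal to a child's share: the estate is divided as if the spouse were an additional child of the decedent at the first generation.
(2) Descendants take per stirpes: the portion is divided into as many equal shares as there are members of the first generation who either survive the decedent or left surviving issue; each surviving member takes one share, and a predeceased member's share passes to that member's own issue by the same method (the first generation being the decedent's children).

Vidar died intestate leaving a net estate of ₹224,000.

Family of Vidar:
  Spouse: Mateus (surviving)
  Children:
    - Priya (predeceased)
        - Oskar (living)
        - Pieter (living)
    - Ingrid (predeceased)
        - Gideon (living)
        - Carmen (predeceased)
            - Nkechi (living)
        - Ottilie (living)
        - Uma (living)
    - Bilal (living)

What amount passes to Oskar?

Oskar receives ₹28,000.

The spouse counts as an additional share at the children's level, so there are 4 primary shares of ₹56,000. Mateus takes one such share (₹56,000).
The children's combined portion (₹168,000) is divided into 3 shares of ₹56,000: Bilal takes ₹56,000; Priya's ₹56,000 share passes to Priya's issue; Ingrid's ₹56,000 share passes to Ingrid's issue.
Priya's share (₹56,000) is divided into 2 shares of ₹28,000: Oskar and Pieter each take ₹28,000.
Ingrid's share (₹56,000) is divided into 4 shares of ₹14,000: Gideon, Ottilie, and Uma each take ₹14,000; Carmen's ₹14,000 share passes to Carmen's issue.
Carmen's share (₹14,000) passes entirely to Nkechi.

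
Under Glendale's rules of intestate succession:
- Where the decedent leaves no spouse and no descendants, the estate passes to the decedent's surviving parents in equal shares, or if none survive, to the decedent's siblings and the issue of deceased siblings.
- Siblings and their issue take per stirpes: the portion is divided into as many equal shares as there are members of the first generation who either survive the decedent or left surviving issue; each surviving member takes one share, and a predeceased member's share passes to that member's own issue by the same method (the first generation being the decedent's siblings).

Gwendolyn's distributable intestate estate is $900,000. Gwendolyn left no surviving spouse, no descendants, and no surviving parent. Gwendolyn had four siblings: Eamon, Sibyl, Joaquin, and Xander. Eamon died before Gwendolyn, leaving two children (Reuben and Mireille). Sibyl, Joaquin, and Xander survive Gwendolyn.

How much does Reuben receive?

Reuben receives $112,500.

The entire $900,000 passes to the siblings and their issue.
That amount ($900,000) is divided into 4 shares of $225,000: Sibyl, Joaquin, and Xander each take $225,000; Eamon's $225,000 share passes to Eamon's issue.
Eamon's share ($225,000) is divided into 2 shares of $112,500: Reuben and Mireille each take $112,500.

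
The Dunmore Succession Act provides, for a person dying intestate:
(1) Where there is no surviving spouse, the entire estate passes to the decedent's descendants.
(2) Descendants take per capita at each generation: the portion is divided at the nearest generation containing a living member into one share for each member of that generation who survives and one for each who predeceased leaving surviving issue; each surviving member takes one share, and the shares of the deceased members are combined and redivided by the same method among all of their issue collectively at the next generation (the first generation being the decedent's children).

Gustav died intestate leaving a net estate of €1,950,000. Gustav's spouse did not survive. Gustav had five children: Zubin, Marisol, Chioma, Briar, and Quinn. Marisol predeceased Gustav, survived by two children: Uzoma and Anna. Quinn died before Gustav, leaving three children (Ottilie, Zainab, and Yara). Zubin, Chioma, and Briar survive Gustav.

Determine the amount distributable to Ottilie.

Ottilie receives €156,000.

The entire €1,950,000 passes to the descendants.
That amount (€1,950,000) is divided at the children's generation into 5 shares of €390,000. Zubin, Chioma, and Briar each take €390,000. The 2 shares of the deceased (Marisol and Quinn) are combined into a pool of €780,000.
That pool (€780,000) is divided at the grandchildren's generation equally among Uzoma, Anna, Ottilie, Zainab, and Yara: €156,000 each.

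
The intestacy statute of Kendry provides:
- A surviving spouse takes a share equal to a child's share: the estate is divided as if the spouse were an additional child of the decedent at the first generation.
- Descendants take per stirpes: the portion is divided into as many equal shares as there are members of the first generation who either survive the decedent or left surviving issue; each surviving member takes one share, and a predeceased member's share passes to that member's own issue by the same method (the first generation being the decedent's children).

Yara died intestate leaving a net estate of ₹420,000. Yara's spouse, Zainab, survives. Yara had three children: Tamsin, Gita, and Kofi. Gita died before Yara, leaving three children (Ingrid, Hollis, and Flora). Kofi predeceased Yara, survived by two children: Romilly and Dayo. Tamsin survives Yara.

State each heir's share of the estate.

The spouse counts as an additional share at the children's level, so there are 4 primary shares of ₹105,000. Zainab takes one such share (₹105,000).
The children's combined portion (₹315,000) is divided into 3 shares of ₹105,000: Tamsin takes ₹105,000; Gita's ₹105,000 share passes to Gita's issue; Kofi's ₹105,000 share passes to Kofi's issue.
Gita's share (₹105,000) is divided into 3 shares of ₹35,000: Ingrid, Hollis, and Flora each take ₹35,000.
Kofi's share (₹105,000) is divided into 2 shares of ₹52,500: Romilly and Dayo each take ₹52,500.

Zainab: ₹105,000; Tamsin: ₹105,000; Ingrid: ₹35,000; Hollis: ₹35,000; Flora: ₹35,000; Romilly: ₹52,500; Dayo: ₹52,500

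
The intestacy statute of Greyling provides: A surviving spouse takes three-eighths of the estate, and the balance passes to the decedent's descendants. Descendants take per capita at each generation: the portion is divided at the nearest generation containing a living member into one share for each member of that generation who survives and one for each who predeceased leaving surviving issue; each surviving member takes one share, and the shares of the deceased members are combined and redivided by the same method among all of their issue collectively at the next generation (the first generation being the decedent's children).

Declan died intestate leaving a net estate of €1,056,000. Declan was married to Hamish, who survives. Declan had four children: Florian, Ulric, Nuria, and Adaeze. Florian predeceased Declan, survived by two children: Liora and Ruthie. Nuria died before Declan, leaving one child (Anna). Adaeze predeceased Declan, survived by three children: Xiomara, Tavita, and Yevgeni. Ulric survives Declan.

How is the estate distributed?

Hamish takes three-eighths of €1,056,000 = €396,000. The remaining €660,000 passes to the descendants.
The descendants' portion (€660,000) is divided at the children's generation into 4 shares of €165,000. Ulric takes €165,000. The 3 shares of the deceased (Florian, Nuria, and Adaeze) are combined into a pool of €495,000.
That pool (€495,000) is divided at the grandchildren's generation equally among Liora, Ruthie, Anna, Xiomara, Tavita, and Yevgeni: €82,500 each.

Hamish: €396,000; Liora: €82,500; Ruthie: €82,500; Ulric: €165,000; Anna: €82,500; Xiomara: €82,500; Tavita: €82,500; Yevgeni: €82,500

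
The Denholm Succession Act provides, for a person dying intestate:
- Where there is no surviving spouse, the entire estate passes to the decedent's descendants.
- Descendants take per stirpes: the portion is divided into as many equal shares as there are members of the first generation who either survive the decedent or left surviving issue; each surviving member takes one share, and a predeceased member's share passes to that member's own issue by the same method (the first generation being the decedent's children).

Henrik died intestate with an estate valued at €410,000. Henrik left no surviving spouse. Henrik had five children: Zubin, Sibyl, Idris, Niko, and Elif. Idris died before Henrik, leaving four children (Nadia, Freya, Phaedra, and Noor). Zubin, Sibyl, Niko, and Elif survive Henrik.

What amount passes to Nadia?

Nadia receives €20,500.

The entire €410,000 passes to the descendants.
That amount (€410,000) is divided into 5 shares of €82,000: Zubin, Sibyl, Niko, and Elif each take €82,000; Idris's €82,000 share passes to Idris's issue.
Idris's share (€82,000) is divided into 4 shares of €20,500: Nadia, Freya, Phaedra, and Noor each take €20,500.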